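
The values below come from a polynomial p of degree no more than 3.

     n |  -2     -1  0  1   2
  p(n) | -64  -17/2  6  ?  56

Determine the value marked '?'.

The 4 known points determine the degree-3 polynomial uniquely.
Write p(n) = an^3 + bn^2 + cn + d. Substituting each data point gives a linear system:
  -8a + 4b - 2c + d = -64
  -a + b - c + d = -17/2
  d = 6
  8a + 4b + 2c + d = 56
Solving the system yields a = 6, b = -5/2, c = 6, d = 6.
So p(n) = 6n^3 - (5/2)n^2 + 6n + 6.
Then p(1) = 31/2.

31/2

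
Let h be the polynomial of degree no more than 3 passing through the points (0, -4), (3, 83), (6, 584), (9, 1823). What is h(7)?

899

Forward differences of the values at u = 0, 3, 6, 9:
  h  : -4  83  584  1823
  Δ  : 87  501  1239
  Δ^2: 414  738
  Δ^3: 324
The third differences are constant, confirming degree 3.
Interpolating (Newton forward form) and evaluating at u = 7 gives h(7) = 899.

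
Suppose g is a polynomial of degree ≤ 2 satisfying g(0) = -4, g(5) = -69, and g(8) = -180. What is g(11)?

Write g(x) = ax^2 + bx + c. Substituting each data point gives a linear system:
  c = -4
  25a + 5b + c = -69
  64a + 8b + c = -180
Solving the system yields a = -3, b = 2, c = -4.
So g(x) = -3x^2 + 2x - 4.
Then g(11) = -345.

-345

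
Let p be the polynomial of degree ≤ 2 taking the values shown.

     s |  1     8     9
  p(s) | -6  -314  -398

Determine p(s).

p(s) = -5s^2 + s - 2

Write p(s) = as^2 + bs + c. Substituting each data point gives a linear system:
  a + b + c = -6
  64a + 8b + c = -314
  81a + 9b + c = -398
Solving the system yields a = -5, b = 1, c = -2.
So p(s) = -5s^2 + s - 2.
Check: p(1) = -6. ✓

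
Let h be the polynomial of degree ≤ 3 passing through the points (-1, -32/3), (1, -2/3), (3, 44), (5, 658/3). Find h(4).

Using the Lagrange interpolation formula with nodes -1, 1, 3, 5:
  L_0(s) = (s - 1)(s - 3)(s - 5) / -48
  L_1(s) = (s + 1)(s - 3)(s - 5) / 16
  L_2(s) = (s + 1)(s - 1)(s - 5) / -16
  L_3(s) = (s + 1)(s - 1)(s - 3) / 48
Then h(s) = -32/3·L_0(s) - 2/3·L_1(s) + 44·L_2(s) + 658/3·L_3(s).
Expanding and collecting terms gives h(s) = 2s^3 - (5/3)s^2 + 3s - 4.
Evaluating at s = 4: h(4) = 328/3.

328/3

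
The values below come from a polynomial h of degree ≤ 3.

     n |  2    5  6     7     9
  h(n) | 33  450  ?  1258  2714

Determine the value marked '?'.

785

The 4 known points determine the degree-3 polynomial uniquely.
Write h(n) = an^3 + bn^2 + cn + d. Substituting each data point gives a linear system:
  8a + 4b + 2c + d = 33
  125a + 25b + 5c + d = 450
  343a + 49b + 7c + d = 1258
  729a + 81b + 9c + d = 2714
Solving the system yields a = 4, b = -3, c = 4, d = 5.
So h(n) = 4n^3 - 3n^2 + 4n + 5.
Then h(6) = 785.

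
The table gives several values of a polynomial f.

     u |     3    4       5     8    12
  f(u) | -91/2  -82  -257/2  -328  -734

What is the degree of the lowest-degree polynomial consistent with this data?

2

Divided differences on the nodes 3, 4, 5, 8, 12:
  order 0: -91/2  -82  -257/2  -328  -734
  order 1: -73/2  -93/2  -133/2  -203/2
  order 2: -5  -5  -5
  order 3: 0  0
  order 4: 0
The order-2 divided differences are all -5 (nonzero) and every higher order vanishes, so the data lies on a polynomial of degree exactly 2.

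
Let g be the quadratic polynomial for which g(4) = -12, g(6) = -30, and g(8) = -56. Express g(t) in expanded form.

Write g(t) = at^2 + bt + c. Substituting each data point gives a linear system:
  16a + 4b + c = -12
  36a + 6b + c = -30
  64a + 8b + c = -56
Solving the system yields a = -1, b = 1, c = 0.
So g(t) = -t^2 + t.
Check: g(8) = -56. ✓

g(t) = -t^2 + t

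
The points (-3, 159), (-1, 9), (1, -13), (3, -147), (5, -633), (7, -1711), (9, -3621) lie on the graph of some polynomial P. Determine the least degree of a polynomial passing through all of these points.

Forward differences of the values at x = -3, -1, 1, 3, 5, 7, 9:
  P  : 159  9  -13  -147  -633  -1711  -3621
  Δ  : -150  -22  -134  -486  -1078  -1910
  Δ^2: 128  -112  -352  -592  -832
  Δ^3: -240  -240  -240  -240
  Δ^4: 0  0  0
  Δ^5: 0  0
  Δ^6: 0
The third differences are constant (-240) and nonzero, while all higher differences vanish, so the minimal degree is 3.

3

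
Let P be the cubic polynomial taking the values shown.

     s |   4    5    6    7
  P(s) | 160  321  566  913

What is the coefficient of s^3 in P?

Write P(s) = as^3 + bs^2 + cs + d. Substituting each data point gives a linear system:
  64a + 16b + 4c + d = 160
  125a + 25b + 5c + d = 321
  216a + 36b + 6c + d = 566
  343a + 49b + 7c + d = 913
Solving the system yields a = 3, b = -3, c = 5, d = -4.
So P(s) = 3s^3 - 3s^2 + 5s - 4.
The leading coefficient is 3.

3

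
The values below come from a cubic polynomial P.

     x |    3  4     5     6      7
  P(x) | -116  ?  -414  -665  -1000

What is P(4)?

The 4 known points determine the degree-3 polynomial uniquely.
Write P(x) = ax^3 + bx^2 + cx + d. Substituting each data point gives a linear system:
  27a + 9b + 3c + d = -116
  125a + 25b + 5c + d = -414
  216a + 36b + 6c + d = -665
  343a + 49b + 7c + d = -1000
Solving the system yields a = -2, b = -6, c = -3, d = 1.
So P(x) = -2x^3 - 6x^2 - 3x + 1.
Then P(4) = -235.

-235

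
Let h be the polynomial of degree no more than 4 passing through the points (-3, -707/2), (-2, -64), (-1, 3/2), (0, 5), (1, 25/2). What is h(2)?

-6

Forward differences of the values at s = -3, -2, -1, 0, 1:
  h  : -707/2  -64  3/2  5  25/2
  Δ  : 579/2  131/2  7/2  15/2
  Δ^2: -224  -62  4
  Δ^3: 162  66
  Δ^4: -96
The fourth differences are constant, confirming degree 4.
Interpolating (Newton forward form) and evaluating at s = 2 gives h(2) = -6.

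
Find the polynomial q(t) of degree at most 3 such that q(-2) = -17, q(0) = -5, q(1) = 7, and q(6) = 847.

Using the Lagrange interpolation formula with nodes -2, 0, 1, 6:
  L_0(t) = t(t - 1)(t - 6) / -48
  L_1(t) = (t + 2)(t - 1)(t - 6) / 12
  L_2(t) = (t + 2)t(t - 6) / -15
  L_3(t) = (t + 2)t(t - 1) / 240
Then q(t) = -17·L_0(t) - 5·L_1(t) + 7·L_2(t) + 847·L_3(t).
Expanding and collecting terms gives q(t) = 3t^3 + 5t^2 + 4t - 5.
Check: q(1) = 7. ✓

q(t) = 3t^3 + 5t^2 + 4t - 5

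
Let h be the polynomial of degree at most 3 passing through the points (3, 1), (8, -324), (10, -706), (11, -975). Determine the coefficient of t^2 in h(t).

Write h(t) = at^3 + bt^2 + ct + d. Substituting each data point gives a linear system:
  27a + 9b + 3c + d = 1
  512a + 64b + 8c + d = -324
  1000a + 100b + 10c + d = -706
  1331a + 121b + 11c + d = -975
Solving the system yields a = -1, b = 3, c = -1, d = 4.
So h(t) = -t³ + 3t² - t + 4.
The coefficient of t^2 is 3.

3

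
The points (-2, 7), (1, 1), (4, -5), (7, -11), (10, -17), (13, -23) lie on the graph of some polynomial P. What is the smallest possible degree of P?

Forward differences of the values at u = -2, 1, 4, 7, 10, 13:
  P  : 7  1  -5  -11  -17  -23
  Δ  : -6  -6  -6  -6  -6
  Δ^2: 0  0  0  0
  Δ^3: 0  0  0
  Δ^4: 0  0
  Δ^5: 0
The first differences are constant (-6) and nonzero, while all higher differences vanish, so the minimal degree is 1.

1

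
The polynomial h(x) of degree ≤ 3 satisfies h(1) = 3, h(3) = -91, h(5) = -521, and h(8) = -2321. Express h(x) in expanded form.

Write h(x) = ax^3 + bx^2 + cx + d. Substituting each data point gives a linear system:
  a + b + c + d = 3
  27a + 9b + 3c + d = -91
  125a + 25b + 5c + d = -521
  512a + 64b + 8c + d = -2321
Solving the system yields a = -5, b = 3, c = 6, d = -1.
So h(x) = -5x^3 + 3x^2 + 6x - 1.
Check: h(1) = 3. ✓

h(x) = -5x^3 + 3x^2 + 6x - 1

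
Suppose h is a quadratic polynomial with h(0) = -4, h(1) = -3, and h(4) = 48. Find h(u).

Write h(u) = au^2 + bu + c. Substituting each data point gives a linear system:
  c = -4
  a + b + c = -3
  16a + 4b + c = 48
Solving the system yields a = 4, b = -3, c = -4.
So h(u) = 4u^2 - 3u - 4.
Check: h(1) = -3. ✓

h(u) = 4u^2 - 3u - 4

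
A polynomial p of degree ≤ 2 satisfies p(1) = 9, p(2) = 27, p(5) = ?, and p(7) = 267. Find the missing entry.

The 3 known points determine the degree-2 polynomial uniquely.
Write p(t) = at^2 + bt + c. Substituting each data point gives a linear system:
  a + b + c = 9
  4a + 2b + c = 27
  49a + 7b + c = 267
Solving the system yields a = 5, b = 3, c = 1.
So p(t) = 5t^2 + 3t + 1.
Then p(5) = 141.

141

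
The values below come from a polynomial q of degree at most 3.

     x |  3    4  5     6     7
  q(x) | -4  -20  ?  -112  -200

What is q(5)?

The 4 known points determine the degree-3 polynomial uniquely.
Write q(x) = ax^3 + bx^2 + cx + d. Substituting each data point gives a linear system:
  27a + 9b + 3c + d = -4
  64a + 16b + 4c + d = -20
  216a + 36b + 6c + d = -112
  343a + 49b + 7c + d = -200
Solving the system yields a = -1, b = 3, c = 0, d = -4.
So q(x) = -x^3 + 3x^2 - 4.
Then q(5) = -54.

-54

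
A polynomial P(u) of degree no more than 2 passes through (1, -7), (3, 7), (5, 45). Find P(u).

Write P(u) = au^2 + bu + c. Substituting each data point gives a linear system:
  a + b + c = -7
  9a + 3b + c = 7
  25a + 5b + c = 45
Solving the system yields a = 3, b = -5, c = -5.
So P(u) = 3u^2 - 5u - 5.
Check: P(3) = 7. ✓

P(u) = 3u^2 - 5u - 5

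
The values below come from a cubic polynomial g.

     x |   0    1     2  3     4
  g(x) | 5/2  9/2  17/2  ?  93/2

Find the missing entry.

The 4 known points determine the degree-3 polynomial uniquely.
Write g(x) = ax^3 + bx^2 + cx + d. Substituting each data point gives a linear system:
  d = 5/2
  a + b + c + d = 9/2
  8a + 4b + 2c + d = 17/2
  64a + 16b + 4c + d = 93/2
Solving the system yields a = 1, b = -2, c = 3, d = 5/2.
So g(x) = x^3 - 2x^2 + 3x + 5/2.
Then g(3) = 41/2.

41/2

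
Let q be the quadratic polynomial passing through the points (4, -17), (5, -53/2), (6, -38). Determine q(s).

q(s) = -s^2 - (1/2)s + 1

Write q(s) = as^2 + bs + c. Substituting each data point gives a linear system:
  16a + 4b + c = -17
  25a + 5b + c = -53/2
  36a + 6b + c = -38
Solving the system yields a = -1, b = -1/2, c = 1.
So q(s) = -s^2 - (1/2)s + 1.
Check: q(6) = -38. ✓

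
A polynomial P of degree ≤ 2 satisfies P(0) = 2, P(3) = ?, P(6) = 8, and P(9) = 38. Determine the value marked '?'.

-4

The 3 known points determine the degree-2 polynomial uniquely.
Write P(u) = au^2 + bu + c. Substituting each data point gives a linear system:
  c = 2
  36a + 6b + c = 8
  81a + 9b + c = 38
Solving the system yields a = 1, b = -5, c = 2.
So P(u) = u^2 - 5u + 2.
Then P(3) = -4.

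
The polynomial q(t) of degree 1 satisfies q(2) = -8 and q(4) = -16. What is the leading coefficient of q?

-4

Write q(t) = at + b. Substituting each data point gives a linear system:
  2a + b = -8
  4a + b = -16
Solving the system yields a = -4, b = 0.
So q(t) = -4t.
The leading coefficient is -4.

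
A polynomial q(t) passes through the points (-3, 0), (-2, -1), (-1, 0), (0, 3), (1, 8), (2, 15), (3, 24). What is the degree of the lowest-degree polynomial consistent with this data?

Forward differences of the values at t = -3, -2, -1, 0, 1, 2, 3:
  q  : 0  -1  0  3  8  15  24
  Δ  : -1  1  3  5  7  9
  Δ^2: 2  2  2  2  2
  Δ^3: 0  0  0  0
  Δ^4: 0  0  0
  Δ^5: 0  0
  Δ^6: 0
The second differences are constant (2) and nonzero, while all higher differences vanish, so the minimal degree is 2.

2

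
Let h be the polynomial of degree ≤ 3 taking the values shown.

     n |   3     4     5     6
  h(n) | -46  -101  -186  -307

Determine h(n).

Write h(n) = an^3 + bn^2 + cn + d. Substituting each data point gives a linear system:
  27a + 9b + 3c + d = -46
  64a + 16b + 4c + d = -101
  125a + 25b + 5c + d = -186
  216a + 36b + 6c + d = -307
Solving the system yields a = -1, b = -3, c = 3, d = -1.
So h(n) = -n^3 - 3n^2 + 3n - 1.
Check: h(6) = -307. ✓

h(n) = -n^3 - 3n^2 + 3n - 1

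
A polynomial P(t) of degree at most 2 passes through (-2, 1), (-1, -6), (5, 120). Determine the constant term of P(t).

-5

Write P(t) = at^2 + bt + c. Substituting each data point gives a linear system:
  4a - 2b + c = 1
  a - b + c = -6
  25a + 5b + c = 120
Solving the system yields a = 4, b = 5, c = -5.
So P(t) = 4t^2 + 5t - 5.
The constant term is -5.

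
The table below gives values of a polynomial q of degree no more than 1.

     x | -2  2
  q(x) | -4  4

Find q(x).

Using the Lagrange interpolation formula with nodes -2, 2:
  L_0(x) = (x - 2) / -4
  L_1(x) = (x + 2) / 4
Then q(x) = -4·L_0(x) + 4·L_1(x).
Expanding and collecting terms gives q(x) = 2x.
Check: q(-2) = -4. ✓

q(x) = 2x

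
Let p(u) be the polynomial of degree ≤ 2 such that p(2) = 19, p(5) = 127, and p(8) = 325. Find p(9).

Using the Lagrange interpolation formula with nodes 2, 5, 8:
  L_0(u) = (u - 5)(u - 8) / 18
  L_1(u) = (u - 2)(u - 8) / -9
  L_2(u) = (u - 2)(u - 5) / 18
Then p(u) = 19·L_0(u) + 127·L_1(u) + 325·L_2(u).
Expanding and collecting terms gives p(u) = 5u² + u - 3.
Evaluating at u = 9: p(9) = 411.

411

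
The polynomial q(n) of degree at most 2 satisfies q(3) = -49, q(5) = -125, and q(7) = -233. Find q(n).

Write q(n) = an^2 + bn + c. Substituting each data point gives a linear system:
  9a + 3b + c = -49
  25a + 5b + c = -125
  49a + 7b + c = -233
Solving the system yields a = -4, b = -6, c = 5.
So q(n) = -4n² - 6n + 5.
Check: q(3) = -49. ✓

q(n) = -4n^2 - 6n + 5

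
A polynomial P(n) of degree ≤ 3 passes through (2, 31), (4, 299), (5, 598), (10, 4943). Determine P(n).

P(n) = 5n^3 - 6n + 3

Write P(n) = an^3 + bn^2 + cn + d. Substituting each data point gives a linear system:
  8a + 4b + 2c + d = 31
  64a + 16b + 4c + d = 299
  125a + 25b + 5c + d = 598
  1000a + 100b + 10c + d = 4943
Solving the system yields a = 5, b = 0, c = -6, d = 3.
So P(n) = 5n³ - 6n + 3.
Check: P(5) = 598. ✓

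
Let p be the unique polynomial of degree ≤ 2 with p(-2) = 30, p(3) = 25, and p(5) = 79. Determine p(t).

p(t) = 4t^2 - 5t + 4

Write p(t) = at^2 + bt + c. Substituting each data point gives a linear system:
  4a - 2b + c = 30
  9a + 3b + c = 25
  25a + 5b + c = 79
Solving the system yields a = 4, b = -5, c = 4.
So p(t) = 4t² - 5t + 4.
Check: p(-2) = 30. ✓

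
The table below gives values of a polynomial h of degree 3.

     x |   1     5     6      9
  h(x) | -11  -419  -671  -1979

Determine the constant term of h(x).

1

Write h(x) = ax^3 + bx^2 + cx + d. Substituting each data point gives a linear system:
  a + b + c + d = -11
  125a + 25b + 5c + d = -419
  216a + 36b + 6c + d = -671
  729a + 81b + 9c + d = -1979
Solving the system yields a = -2, b = -6, c = -4, d = 1.
So h(x) = -2x³ - 6x² - 4x + 1.
The constant term is 1.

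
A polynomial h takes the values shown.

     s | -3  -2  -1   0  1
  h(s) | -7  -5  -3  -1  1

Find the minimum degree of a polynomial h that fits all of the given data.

1

Forward differences of the values at s = -3, -2, -1, 0, 1:
  h  : -7  -5  -3  -1  1
  Δ  : 2  2  2  2
  Δ^2: 0  0  0
  Δ^3: 0  0
  Δ^4: 0
The first differences are constant (2) and nonzero, while all higher differences vanish, so the minimal degree is 1.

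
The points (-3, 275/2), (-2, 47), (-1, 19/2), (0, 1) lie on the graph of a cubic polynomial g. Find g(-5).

1147/2

Forward differences of the values at n = -3, -2, -1, 0:
  g  : 275/2  47  19/2  1
  Δ  : -181/2  -75/2  -17/2
  Δ^2: 53  29
  Δ^3: -24
The third differences are constant, confirming degree 3.
Interpolating (Newton forward form) and evaluating at n = -5 gives g(-5) = 1147/2.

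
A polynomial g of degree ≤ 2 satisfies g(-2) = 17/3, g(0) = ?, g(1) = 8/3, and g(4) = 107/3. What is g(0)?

-1/3

The 3 known points determine the degree-2 polynomial uniquely.
Write g(u) = au^2 + bu + c. Substituting each data point gives a linear system:
  4a - 2b + c = 17/3
  a + b + c = 8/3
  16a + 4b + c = 107/3
Solving the system yields a = 2, b = 1, c = -1/3.
So g(u) = 2u² + u - 1/3.
Then g(0) = -1/3.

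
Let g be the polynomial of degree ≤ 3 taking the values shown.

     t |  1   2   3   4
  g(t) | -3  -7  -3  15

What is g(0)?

Write g(t) = at^3 + bt^2 + ct + d. Substituting each data point gives a linear system:
  a + b + c + d = -3
  8a + 4b + 2c + d = -7
  27a + 9b + 3c + d = -3
  64a + 16b + 4c + d = 15
Solving the system yields a = 1, b = -2, c = -5, d = 3.
So g(t) = t³ - 2t² - 5t + 3.
Then g(0) = 3.

3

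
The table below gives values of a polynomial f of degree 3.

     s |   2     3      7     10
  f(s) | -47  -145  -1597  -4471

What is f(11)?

Using the Lagrange interpolation formula with nodes 2, 3, 7, 10:
  L_0(s) = (s - 3)(s - 7)(s - 10) / -40
  L_1(s) = (s - 2)(s - 7)(s - 10) / 28
  L_2(s) = (s - 2)(s - 3)(s - 10) / -60
  L_3(s) = (s - 2)(s - 3)(s - 7) / 168
Then f(s) = -47·L_0(s) - 145·L_1(s) - 1597·L_2(s) - 4471·L_3(s).
Expanding and collecting terms gives f(s) = -4s^3 - 5s^2 + 3s - 1.
Evaluating at s = 11: f(11) = -5897.

-5897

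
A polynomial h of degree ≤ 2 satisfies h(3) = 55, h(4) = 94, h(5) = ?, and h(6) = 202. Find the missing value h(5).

On equispaced nodes a degree-2 polynomial has vanishing third forward difference, so
  - h(3) + 3·h(4) - 3·h(5) + h(6) = 0.
Substituting the known values and solving for h(5):
  -3·h(5) = -429
  h(5) = 143.

143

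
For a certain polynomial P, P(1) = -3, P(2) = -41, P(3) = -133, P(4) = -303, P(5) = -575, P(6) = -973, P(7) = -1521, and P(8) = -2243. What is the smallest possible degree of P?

3

Forward differences of the values at x = 1, 2, 3, 4, 5, 6, 7, 8:
  P  : -3  -41  -133  -303  -575  -973  -1521  -2243
  Δ  : -38  -92  -170  -272  -398  -548  -722
  Δ^2: -54  -78  -102  -126  -150  -174
  Δ^3: -24  -24  -24  -24  -24
  Δ^4: 0  0  0  0
  Δ^5: 0  0  0
  Δ^6: 0  0
  Δ^7: 0
The third differences are constant (-24) and nonzero, while all higher differences vanish, so the minimal degree is 3.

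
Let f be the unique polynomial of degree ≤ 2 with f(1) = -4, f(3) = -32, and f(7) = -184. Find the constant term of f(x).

Write f(x) = ax^2 + bx + c. Substituting each data point gives a linear system:
  a + b + c = -4
  9a + 3b + c = -32
  49a + 7b + c = -184
Solving the system yields a = -4, b = 2, c = -2.
So f(x) = -4x² + 2x - 2.
The constant term is -2.

-2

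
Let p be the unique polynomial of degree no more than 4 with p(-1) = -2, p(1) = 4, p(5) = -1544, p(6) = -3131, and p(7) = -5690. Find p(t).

Write p(t) = at^4 + bt^3 + ct^2 + dt + e. Substituting each data point gives a linear system:
  a - b + c - d + e = -2
  a + b + c + d + e = 4
  625a + 125b + 25c + 5d + e = -1544
  1296a + 216b + 36c + 6d + e = -3131
  2401a + 343b + 49c + 7d + e = -5690
Solving the system yields a = -2, b = -3, c = 2, d = 6, e = 1.
So p(t) = -2t⁴ - 3t³ + 2t² + 6t + 1.
Check: p(6) = -3131. ✓

p(t) = -2t^4 - 3t^3 + 2t^2 + 6t + 1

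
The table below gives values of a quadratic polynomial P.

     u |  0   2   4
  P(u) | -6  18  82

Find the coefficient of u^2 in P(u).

Write P(u) = au^2 + bu + c. Substituting each data point gives a linear system:
  c = -6
  4a + 2b + c = 18
  16a + 4b + c = 82
Solving the system yields a = 5, b = 2, c = -6.
So P(u) = 5u² + 2u - 6.
The leading coefficient is 5.

5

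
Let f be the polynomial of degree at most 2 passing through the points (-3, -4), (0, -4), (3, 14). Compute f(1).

Write f(n) = an^2 + bn + c. Substituting each data point gives a linear system:
  9a - 3b + c = -4
  c = -4
  9a + 3b + c = 14
Solving the system yields a = 1, b = 3, c = -4.
So f(n) = n^2 + 3n - 4.
Then f(1) = 0.

0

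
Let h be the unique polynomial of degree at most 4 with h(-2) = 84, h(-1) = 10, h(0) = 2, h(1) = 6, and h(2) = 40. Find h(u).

h(u) = 3u^4 - 3u^3 + 3u^2 + u + 2

Write h(u) = au^4 + bu^3 + cu^2 + du + e. Substituting each data point gives a linear system:
  16a - 8b + 4c - 2d + e = 84
  a - b + c - d + e = 10
  e = 2
  a + b + c + d + e = 6
  16a + 8b + 4c + 2d + e = 40
Solving the system yields a = 3, b = -3, c = 3, d = 1, e = 2.
So h(u) = 3u^4 - 3u^3 + 3u^2 + u + 2.
Check: h(2) = 40. ✓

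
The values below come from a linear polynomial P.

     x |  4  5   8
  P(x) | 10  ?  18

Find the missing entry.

12

The 2 known points determine the degree-1 polynomial uniquely.
Write P(x) = ax + b. Substituting each data point gives a linear system:
  4a + b = 10
  8a + b = 18
Solving the system yields a = 2, b = 2.
So P(x) = 2x + 2.
Then P(5) = 12.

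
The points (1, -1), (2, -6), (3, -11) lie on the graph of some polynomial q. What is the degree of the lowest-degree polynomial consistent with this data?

Forward differences of the values at n = 1, 2, 3:
  q  : -1  -6  -11
  Δ  : -5  -5
  Δ^2: 0
The first differences are constant (-5) and nonzero, while all higher differences vanish, so the minimal degree is 1.

1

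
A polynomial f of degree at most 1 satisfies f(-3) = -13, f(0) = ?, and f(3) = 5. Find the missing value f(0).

The 2 known points determine the degree-1 polynomial uniquely.
Write f(u) = au + b. Substituting each data point gives a linear system:
  -3a + b = -13
  3a + b = 5
Solving the system yields a = 3, b = -4.
So f(u) = 3u - 4.
Then f(0) = -4.

-4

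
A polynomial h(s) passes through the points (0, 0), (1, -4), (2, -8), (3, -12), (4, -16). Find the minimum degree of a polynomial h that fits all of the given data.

1

Forward differences of the values at s = 0, 1, 2, 3, 4:
  h  : 0  -4  -8  -12  -16
  Δ  : -4  -4  -4  -4
  Δ^2: 0  0  0
  Δ^3: 0  0
  Δ^4: 0
The first differences are constant (-4) and nonzero, while all higher differences vanish, so the minimal degree is 1.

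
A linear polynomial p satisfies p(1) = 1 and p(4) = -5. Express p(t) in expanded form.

Write p(t) = at + b. Substituting each data point gives a linear system:
  a + b = 1
  4a + b = -5
Solving the system yields a = -2, b = 3.
So p(t) = -2t + 3.
Check: p(1) = 1. ✓

p(t) = -2t + 3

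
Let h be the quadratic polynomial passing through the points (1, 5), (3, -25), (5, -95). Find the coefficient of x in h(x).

5

Write h(x) = ax^2 + bx + c. Substituting each data point gives a linear system:
  a + b + c = 5
  9a + 3b + c = -25
  25a + 5b + c = -95
Solving the system yields a = -5, b = 5, c = 5.
So h(x) = -5x^2 + 5x + 5.
The coefficient of x is 5.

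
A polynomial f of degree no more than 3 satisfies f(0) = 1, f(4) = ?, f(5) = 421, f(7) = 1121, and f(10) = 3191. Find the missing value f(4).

The 4 known points determine the degree-3 polynomial uniquely.
Write f(x) = ax^3 + bx^2 + cx + d. Substituting each data point gives a linear system:
  d = 1
  125a + 25b + 5c + d = 421
  343a + 49b + 7c + d = 1121
  1000a + 100b + 10c + d = 3191
Solving the system yields a = 3, b = 2, c = -1, d = 1.
So f(x) = 3x^3 + 2x^2 - x + 1.
Then f(4) = 221.

221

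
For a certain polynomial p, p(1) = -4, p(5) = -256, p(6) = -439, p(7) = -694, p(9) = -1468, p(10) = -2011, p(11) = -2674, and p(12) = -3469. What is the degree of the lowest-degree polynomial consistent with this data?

3

Divided differences on the nodes 1, 5, 6, 7, 9, 10, 11, 12:
  order 0: -4  -256  -439  -694  -1468  -2011  -2674  -3469
  order 1: -63  -183  -255  -387  -543  -663  -795
  order 2: -24  -36  -44  -52  -60  -66
  order 3: -2  -2  -2  -2  -2
  order 4: 0  0  0  0
  order 5: 0  0  0
  order 6: 0  0
  order 7: 0
The order-3 divided differences are all -2 (nonzero) and every higher order vanishes, so the data lies on a polynomial of degree exactly 3.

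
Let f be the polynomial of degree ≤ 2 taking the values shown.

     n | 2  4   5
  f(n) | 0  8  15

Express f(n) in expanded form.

f(n) = n^2 - 2n

Write f(n) = an^2 + bn + c. Substituting each data point gives a linear system:
  4a + 2b + c = 0
  16a + 4b + c = 8
  25a + 5b + c = 15
Solving the system yields a = 1, b = -2, c = 0.
So f(n) = n^2 - 2n.
Check: f(5) = 15. ✓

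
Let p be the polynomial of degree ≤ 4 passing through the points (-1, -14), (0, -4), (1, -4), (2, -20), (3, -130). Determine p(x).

Write p(x) = ax^4 + bx^3 + cx^2 + dx + e. Substituting each data point gives a linear system:
  a - b + c - d + e = -14
  e = -4
  a + b + c + d + e = -4
  16a + 8b + 4c + 2d + e = -20
  81a + 27b + 9c + 3d + e = -130
Solving the system yields a = -3, b = 5, c = -2, d = 0, e = -4.
So p(x) = -3x⁴ + 5x³ - 2x² - 4.
Check: p(-1) = -14. ✓

p(x) = -3x^4 + 5x^3 - 2x^2 - 4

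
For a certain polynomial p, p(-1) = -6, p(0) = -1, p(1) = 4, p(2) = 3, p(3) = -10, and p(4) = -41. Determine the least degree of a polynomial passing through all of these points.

Forward differences of the values at t = -1, 0, 1, 2, 3, 4:
  p  : -6  -1  4  3  -10  -41
  Δ  : 5  5  -1  -13  -31
  Δ^2: 0  -6  -12  -18
  Δ^3: -6  -6  -6
  Δ^4: 0  0
  Δ^5: 0
The third differences are constant (-6) and nonzero, while all higher differences vanish, so the minimal degree is 3.

3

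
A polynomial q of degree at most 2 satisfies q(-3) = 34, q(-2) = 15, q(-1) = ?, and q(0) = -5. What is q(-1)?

2

On equispaced nodes a degree-2 polynomial has vanishing third forward difference, so
  - q(-3) + 3·q(-2) - 3·q(-1) + q(0) = 0.
Substituting the known values and solving for q(-1):
  -3·q(-1) = -6
  q(-1) = 2.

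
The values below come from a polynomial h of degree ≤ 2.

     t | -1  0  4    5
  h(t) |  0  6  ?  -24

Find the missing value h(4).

The 3 known points determine the degree-2 polynomial uniquely.
Write h(t) = at^2 + bt + c. Substituting each data point gives a linear system:
  a - b + c = 0
  c = 6
  25a + 5b + c = -24
Solving the system yields a = -2, b = 4, c = 6.
So h(t) = -2t^2 + 4t + 6.
Then h(4) = -10.

-10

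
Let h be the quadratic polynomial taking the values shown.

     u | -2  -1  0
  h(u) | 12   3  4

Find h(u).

h(u) = 5u^2 + 6u + 4

Using the Lagrange interpolation formula with nodes -2, -1, 0:
  L_0(u) = (u + 1)u / 2
  L_1(u) = (u + 2)u / -1
  L_2(u) = (u + 2)(u + 1) / 2
Then h(u) = 12·L_0(u) + 3·L_1(u) + 4·L_2(u).
Expanding and collecting terms gives h(u) = 5u² + 6u + 4.
Check: h(0) = 4. ✓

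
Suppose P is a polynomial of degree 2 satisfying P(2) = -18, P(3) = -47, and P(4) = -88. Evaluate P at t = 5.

Forward differences of the values at t = 2, 3, 4:
  P  : -18  -47  -88
  Δ  : -29  -41
  Δ^2: -12
The second differences are constant, confirming degree 2.
Interpolating (Newton forward form) and evaluating at t = 5 gives P(5) = -141.

-141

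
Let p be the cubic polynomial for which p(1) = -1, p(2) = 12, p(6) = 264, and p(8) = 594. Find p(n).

Using the Lagrange interpolation formula with nodes 1, 2, 6, 8:
  L_0(n) = (n - 2)(n - 6)(n - 8) / -35
  L_1(n) = (n - 1)(n - 6)(n - 8) / 24
  L_2(n) = (n - 1)(n - 2)(n - 8) / -40
  L_3(n) = (n - 1)(n - 2)(n - 6) / 84
Then p(n) = -1·L_0(n) + 12·L_1(n) + 264·L_2(n) + 594·L_3(n).
Expanding and collecting terms gives p(n) = n^3 + n^2 + 3n - 6.
Check: p(6) = 264. ✓

p(n) = n^3 + n^2 + 3n - 6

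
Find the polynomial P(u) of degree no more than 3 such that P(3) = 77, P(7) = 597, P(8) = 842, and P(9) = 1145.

P(u) = u^3 + 5u^2 + u + 2

Write P(u) = au^3 + bu^2 + cu + d. Substituting each data point gives a linear system:
  27a + 9b + 3c + d = 77
  343a + 49b + 7c + d = 597
  512a + 64b + 8c + d = 842
  729a + 81b + 9c + d = 1145
Solving the system yields a = 1, b = 5, c = 1, d = 2.
So P(u) = u³ + 5u² + u + 2.
Check: P(8) = 842. ✓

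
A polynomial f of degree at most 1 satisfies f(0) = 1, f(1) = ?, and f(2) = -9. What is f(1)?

-4

On equispaced nodes a degree-1 polynomial has vanishing second forward difference, so
  f(0) - 2·f(1) + f(2) = 0.
Substituting the known values and solving for f(1):
  -2·f(1) = 8
  f(1) = -4.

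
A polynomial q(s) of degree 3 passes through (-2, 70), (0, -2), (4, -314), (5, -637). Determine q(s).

Using the Lagrange interpolation formula with nodes -2, 0, 4, 5:
  L_0(s) = s(s - 4)(s - 5) / -84
  L_1(s) = (s + 2)(s - 4)(s - 5) / 40
  L_2(s) = (s + 2)s(s - 5) / -24
  L_3(s) = (s + 2)s(s - 4) / 35
Then q(s) = 70·L_0(s) - 2·L_1(s) - 314·L_2(s) - 637·L_3(s).
Expanding and collecting terms gives q(s) = -6s^3 + 5s^2 - 2s - 2.
Check: q(5) = -637. ✓

q(s) = -6s^3 + 5s^2 - 2s - 2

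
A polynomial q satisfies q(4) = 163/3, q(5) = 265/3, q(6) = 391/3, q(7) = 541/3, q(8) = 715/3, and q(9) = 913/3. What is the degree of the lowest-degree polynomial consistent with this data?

Forward differences of the values at u = 4, 5, 6, 7, 8, 9:
  q  : 163/3  265/3  391/3  541/3  715/3  913/3
  Δ  : 34  42  50  58  66
  Δ^2: 8  8  8  8
  Δ^3: 0  0  0
  Δ^4: 0  0
  Δ^5: 0
The second differences are constant (8) and nonzero, while all higher differences vanish, so the minimal degree is 2.

2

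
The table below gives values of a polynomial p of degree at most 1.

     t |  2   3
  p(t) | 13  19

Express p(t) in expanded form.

p(t) = 6t + 1

Using the Lagrange interpolation formula with nodes 2, 3:
  L_0(t) = (t - 3) / -1
  L_1(t) = (t - 2) / 1
Then p(t) = 13·L_0(t) + 19·L_1(t).
Expanding and collecting terms gives p(t) = 6t + 1.
Check: p(3) = 19. ✓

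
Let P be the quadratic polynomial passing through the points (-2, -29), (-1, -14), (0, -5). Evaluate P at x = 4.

-29

Forward differences of the values at x = -2, -1, 0:
  P  : -29  -14  -5
  Δ  : 15  9
  Δ^2: -6
The second differences are constant, confirming degree 2.
Interpolating (Newton forward form) and evaluating at x = 4 gives P(4) = -29.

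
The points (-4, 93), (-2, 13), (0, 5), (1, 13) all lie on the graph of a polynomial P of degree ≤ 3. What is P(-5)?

175

Using the Lagrange interpolation formula with nodes -4, -2, 0, 1:
  L_0(u) = (u + 2)u(u - 1) / -40
  L_1(u) = (u + 4)u(u - 1) / 12
  L_2(u) = (u + 4)(u + 2)(u - 1) / -8
  L_3(u) = (u + 4)(u + 2)u / 15
Then P(u) = 93·L_0(u) + 13·L_1(u) + 5·L_2(u) + 13·L_3(u).
Expanding and collecting terms gives P(u) = -u^3 + 3u^2 + 6u + 5.
Evaluating at u = -5: P(-5) = 175.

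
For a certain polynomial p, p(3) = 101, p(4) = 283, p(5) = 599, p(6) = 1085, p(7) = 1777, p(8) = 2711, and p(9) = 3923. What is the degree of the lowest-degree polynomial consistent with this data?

3

Forward differences of the values at s = 3, 4, 5, 6, 7, 8, 9:
  p  : 101  283  599  1085  1777  2711  3923
  Δ  : 182  316  486  692  934  1212
  Δ^2: 134  170  206  242  278
  Δ^3: 36  36  36  36
  Δ^4: 0  0  0
  Δ^5: 0  0
  Δ^6: 0
The third differences are constant (36) and nonzero, while all higher differences vanish, so the minimal degree is 3.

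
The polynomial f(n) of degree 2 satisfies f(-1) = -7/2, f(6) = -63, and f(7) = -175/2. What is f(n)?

f(n) = -2n^2 + (3/2)n

Using the Lagrange interpolation formula with nodes -1, 6, 7:
  L_0(n) = (n - 6)(n - 7) / 56
  L_1(n) = (n + 1)(n - 7) / -7
  L_2(n) = (n + 1)(n - 6) / 8
Then f(n) = -7/2·L_0(n) - 63·L_1(n) - 175/2·L_2(n).
Expanding and collecting terms gives f(n) = -2n^2 + (3/2)n.
Check: f(-1) = -7/2. ✓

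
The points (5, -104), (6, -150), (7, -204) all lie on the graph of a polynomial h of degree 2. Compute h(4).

-66

Using the Lagrange interpolation formula with nodes 5, 6, 7:
  L_0(t) = (t - 6)(t - 7) / 2
  L_1(t) = (t - 5)(t - 7) / -1
  L_2(t) = (t - 5)(t - 6) / 2
Then h(t) = -104·L_0(t) - 150·L_1(t) - 204·L_2(t).
Expanding and collecting terms gives h(t) = -4t^2 - 2t + 6.
Evaluating at t = 4: h(4) = -66.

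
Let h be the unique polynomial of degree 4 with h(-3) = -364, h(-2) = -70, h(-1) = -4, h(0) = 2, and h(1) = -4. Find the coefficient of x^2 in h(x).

Write h(x) = ax^4 + bx^3 + cx^2 + dx + e. Substituting each data point gives a linear system:
  81a - 27b + 9c - 3d + e = -364
  16a - 8b + 4c - 2d + e = -70
  a - b + c - d + e = -4
  e = 2
  a + b + c + d + e = -4
Solving the system yields a = -5, b = -2, c = -1, d = 2, e = 2.
So h(x) = -5x⁴ - 2x³ - x² + 2x + 2.
The coefficient of x^2 is -1.

-1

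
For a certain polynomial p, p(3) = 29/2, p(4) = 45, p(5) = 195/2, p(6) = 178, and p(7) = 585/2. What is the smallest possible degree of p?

3

Forward differences of the values at t = 3, 4, 5, 6, 7:
  p  : 29/2  45  195/2  178  585/2
  Δ  : 61/2  105/2  161/2  229/2
  Δ^2: 22  28  34
  Δ^3: 6  6
  Δ^4: 0
The third differences are constant (6) and nonzero, while all higher differences vanish, so the minimal degree is 3.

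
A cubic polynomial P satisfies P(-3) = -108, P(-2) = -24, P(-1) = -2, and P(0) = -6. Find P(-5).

-606

Forward differences of the values at t = -3, -2, -1, 0:
  P  : -108  -24  -2  -6
  Δ  : 84  22  -4
  Δ^2: -62  -26
  Δ^3: 36
The third differences are constant, confirming degree 3.
Interpolating (Newton forward form) and evaluating at t = -5 gives P(-5) = -606.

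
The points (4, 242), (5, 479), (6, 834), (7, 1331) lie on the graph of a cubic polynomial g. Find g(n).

g(n) = 4n^3 - n^2 + 2n - 6

Write g(n) = an^3 + bn^2 + cn + d. Substituting each data point gives a linear system:
  64a + 16b + 4c + d = 242
  125a + 25b + 5c + d = 479
  216a + 36b + 6c + d = 834
  343a + 49b + 7c + d = 1331
Solving the system yields a = 4, b = -1, c = 2, d = -6.
So g(n) = 4n^3 - n^2 + 2n - 6.
Check: g(4) = 242. ✓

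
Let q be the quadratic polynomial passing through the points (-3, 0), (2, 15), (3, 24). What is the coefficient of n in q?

Write q(n) = an^2 + bn + c. Substituting each data point gives a linear system:
  9a - 3b + c = 0
  4a + 2b + c = 15
  9a + 3b + c = 24
Solving the system yields a = 1, b = 4, c = 3.
So q(n) = n^2 + 4n + 3.
The coefficient of n is 4.

4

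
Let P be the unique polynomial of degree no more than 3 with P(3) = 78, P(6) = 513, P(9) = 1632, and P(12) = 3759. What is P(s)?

Using the Lagrange interpolation formula with nodes 3, 6, 9, 12:
  L_0(s) = (s - 6)(s - 9)(s - 12) / -162
  L_1(s) = (s - 3)(s - 9)(s - 12) / 54
  L_2(s) = (s - 3)(s - 6)(s - 12) / -54
  L_3(s) = (s - 3)(s - 6)(s - 9) / 162
Then P(s) = 78·L_0(s) + 513·L_1(s) + 1632·L_2(s) + 3759·L_3(s).
Expanding and collecting terms gives P(s) = 2s^3 + 2s^2 + s + 3.
Check: P(12) = 3759. ✓

P(s) = 2s^3 + 2s^2 + s + 3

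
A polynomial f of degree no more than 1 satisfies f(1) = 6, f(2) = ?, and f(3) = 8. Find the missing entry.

On equispaced nodes a degree-1 polynomial has vanishing second forward difference, so
  f(1) - 2·f(2) + f(3) = 0.
Substituting the known values and solving for f(2):
  -2·f(2) = -14
  f(2) = 7.

7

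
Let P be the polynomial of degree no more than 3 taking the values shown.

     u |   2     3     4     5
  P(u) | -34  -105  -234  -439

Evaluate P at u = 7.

-1149

Using the Lagrange interpolation formula with nodes 2, 3, 4, 5:
  L_0(u) = (u - 3)(u - 4)(u - 5) / -6
  L_1(u) = (u - 2)(u - 4)(u - 5) / 2
  L_2(u) = (u - 2)(u - 3)(u - 5) / -2
  L_3(u) = (u - 2)(u - 3)(u - 4) / 6
Then P(u) = -34·L_0(u) - 105·L_1(u) - 234·L_2(u) - 439·L_3(u).
Expanding and collecting terms gives P(u) = -3u^3 - 2u^2 - 4u + 6.
Evaluating at u = 7: P(7) = -1149.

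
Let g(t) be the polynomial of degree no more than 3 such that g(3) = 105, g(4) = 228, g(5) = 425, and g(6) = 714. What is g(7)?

Forward differences of the values at t = 3, 4, 5, 6:
  g  : 105  228  425  714
  Δ  : 123  197  289
  Δ^2: 74  92
  Δ^3: 18
The third differences are constant, confirming degree 3.
Interpolating (Newton forward form) and evaluating at t = 7 gives g(7) = 1113.

1113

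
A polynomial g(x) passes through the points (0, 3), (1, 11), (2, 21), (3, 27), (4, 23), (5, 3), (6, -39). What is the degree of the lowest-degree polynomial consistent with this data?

Forward differences of the values at x = 0, 1, 2, 3, 4, 5, 6:
  g  : 3  11  21  27  23  3  -39
  Δ  : 8  10  6  -4  -20  -42
  Δ^2: 2  -4  -10  -16  -22
  Δ^3: -6  -6  -6  -6
  Δ^4: 0  0  0
  Δ^5: 0  0
  Δ^6: 0
The third differences are constant (-6) and nonzero, while all higher differences vanish, so the minimal degree is 3.

3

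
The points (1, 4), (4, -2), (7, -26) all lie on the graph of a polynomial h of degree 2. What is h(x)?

h(x) = -x^2 + 3x + 2

Using the Lagrange interpolation formula with nodes 1, 4, 7:
  L_0(x) = (x - 4)(x - 7) / 18
  L_1(x) = (x - 1)(x - 7) / -9
  L_2(x) = (x - 1)(x - 4) / 18
Then h(x) = 4·L_0(x) - 2·L_1(x) - 26·L_2(x).
Expanding and collecting terms gives h(x) = -x² + 3x + 2.
Check: h(1) = 4. ✓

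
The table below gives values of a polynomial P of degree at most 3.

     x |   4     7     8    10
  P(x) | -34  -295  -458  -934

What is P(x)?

P(x) = -x^3 + 6x + 6

Using the Lagrange interpolation formula with nodes 4, 7, 8, 10:
  L_0(x) = (x - 7)(x - 8)(x - 10) / -72
  L_1(x) = (x - 4)(x - 8)(x - 10) / 9
  L_2(x) = (x - 4)(x - 7)(x - 10) / -8
  L_3(x) = (x - 4)(x - 7)(x - 8) / 36
Then P(x) = -34·L_0(x) - 295·L_1(x) - 458·L_2(x) - 934·L_3(x).
Expanding and collecting terms gives P(x) = -x^3 + 6x + 6.
Check: P(7) = -295. ✓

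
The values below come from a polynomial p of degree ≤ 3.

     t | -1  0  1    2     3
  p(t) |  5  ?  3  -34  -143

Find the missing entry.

The 4 known points determine the degree-3 polynomial uniquely.
Write p(t) = at^3 + bt^2 + ct + d. Substituting each data point gives a linear system:
  -a + b - c + d = 5
  a + b + c + d = 3
  8a + 4b + 2c + d = -34
  27a + 9b + 3c + d = -143
Solving the system yields a = -6, b = 0, c = 5, d = 4.
So p(t) = -6t^3 + 5t + 4.
Then p(0) = 4.

4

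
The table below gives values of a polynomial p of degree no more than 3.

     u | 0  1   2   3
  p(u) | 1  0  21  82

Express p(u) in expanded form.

Write p(u) = au^3 + bu^2 + cu + d. Substituting each data point gives a linear system:
  d = 1
  a + b + c + d = 0
  8a + 4b + 2c + d = 21
  27a + 9b + 3c + d = 82
Solving the system yields a = 3, b = 2, c = -6, d = 1.
So p(u) = 3u^3 + 2u^2 - 6u + 1.
Check: p(1) = 0. ✓

p(u) = 3u^3 + 2u^2 - 6u + 1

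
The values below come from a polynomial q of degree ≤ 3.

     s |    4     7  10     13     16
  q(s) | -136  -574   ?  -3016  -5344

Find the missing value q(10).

-1480

The 4 known points determine the degree-3 polynomial uniquely.
Write q(s) = as^3 + bs^2 + cs + d. Substituting each data point gives a linear system:
  64a + 16b + 4c + d = -136
  343a + 49b + 7c + d = -574
  2197a + 169b + 13c + d = -3016
  4096a + 256b + 16c + d = -5344
Solving the system yields a = -1, b = -5, c = 2, d = 0.
So q(s) = -s^3 - 5s^2 + 2s.
Then q(10) = -1480.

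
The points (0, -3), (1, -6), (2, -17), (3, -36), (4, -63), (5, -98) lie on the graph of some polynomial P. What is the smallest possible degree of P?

2

Forward differences of the values at s = 0, 1, 2, 3, 4, 5:
  P  : -3  -6  -17  -36  -63  -98
  Δ  : -3  -11  -19  -27  -35
  Δ^2: -8  -8  -8  -8
  Δ^3: 0  0  0
  Δ^4: 0  0
  Δ^5: 0
The second differences are constant (-8) and nonzero, while all higher differences vanish, so the minimal degree is 2.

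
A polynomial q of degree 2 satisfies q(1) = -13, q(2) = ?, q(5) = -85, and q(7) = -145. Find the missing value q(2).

The 3 known points determine the degree-2 polynomial uniquely.
Write q(s) = as^2 + bs + c. Substituting each data point gives a linear system:
  a + b + c = -13
  25a + 5b + c = -85
  49a + 7b + c = -145
Solving the system yields a = -2, b = -6, c = -5.
So q(s) = -2s² - 6s - 5.
Then q(2) = -25.

-25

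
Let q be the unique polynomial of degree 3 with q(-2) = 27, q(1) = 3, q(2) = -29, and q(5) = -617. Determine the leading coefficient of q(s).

-5

Write q(s) = as^3 + bs^2 + cs + d. Substituting each data point gives a linear system:
  -8a + 4b - 2c + d = 27
  a + b + c + d = 3
  8a + 4b + 2c + d = -29
  125a + 25b + 5c + d = -617
Solving the system yields a = -5, b = -1, c = 6, d = 3.
So q(s) = -5s^3 - s^2 + 6s + 3.
The leading coefficient is -5.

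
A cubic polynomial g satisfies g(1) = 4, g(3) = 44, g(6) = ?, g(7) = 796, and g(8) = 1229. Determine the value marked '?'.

479

The 4 known points determine the degree-3 polynomial uniquely.
Write g(n) = an^3 + bn^2 + cn + d. Substituting each data point gives a linear system:
  a + b + c + d = 4
  27a + 9b + 3c + d = 44
  343a + 49b + 7c + d = 796
  512a + 64b + 8c + d = 1229
Solving the system yields a = 3, b = -5, c = 1, d = 5.
So g(n) = 3n^3 - 5n^2 + n + 5.
Then g(6) = 479.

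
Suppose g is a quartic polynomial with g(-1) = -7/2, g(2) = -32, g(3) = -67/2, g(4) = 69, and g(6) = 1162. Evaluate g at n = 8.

Using the Lagrange interpolation formula with nodes -1, 2, 3, 4, 6:
  L_0(n) = (n - 2)(n - 3)(n - 4)(n - 6) / 420
  L_1(n) = (n + 1)(n - 3)(n - 4)(n - 6) / -24
  L_2(n) = (n + 1)(n - 2)(n - 4)(n - 6) / 12
  L_3(n) = (n + 1)(n - 2)(n - 3)(n - 6) / -20
  L_4(n) = (n + 1)(n - 2)(n - 3)(n - 4) / 168
Then g(n) = -7/2·L_0(n) - 32·L_1(n) - 67/2·L_2(n) + 69·L_3(n) + 1162·L_4(n).
Expanding and collecting terms gives g(n) = 2n⁴ - 6n³ - 4n² + (5/2)n - 5.
Evaluating at n = 8: g(8) = 4879.

4879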